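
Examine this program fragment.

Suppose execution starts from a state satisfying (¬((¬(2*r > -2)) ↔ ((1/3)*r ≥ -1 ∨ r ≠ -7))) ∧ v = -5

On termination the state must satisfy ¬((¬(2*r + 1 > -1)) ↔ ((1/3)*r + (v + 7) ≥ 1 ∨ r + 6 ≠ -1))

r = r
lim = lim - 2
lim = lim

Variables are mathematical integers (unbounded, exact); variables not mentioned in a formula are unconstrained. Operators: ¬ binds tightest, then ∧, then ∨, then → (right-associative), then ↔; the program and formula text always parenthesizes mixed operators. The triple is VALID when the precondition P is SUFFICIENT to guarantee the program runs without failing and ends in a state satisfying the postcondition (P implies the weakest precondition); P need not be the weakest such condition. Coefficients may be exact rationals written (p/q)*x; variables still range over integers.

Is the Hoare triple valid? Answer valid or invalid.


Working backward. After the program, the postcondition ¬((¬(2*r + 1 > -1)) ↔ ((1/3)*r + (v + 7) ≥ 1 ∨ r + 6 ≠ -1)) must hold; in canonical form it is ¬((¬(2*r > -2)) ↔ ((1/3)*r + v ≥ -6 ∨ r ≠ -7)).
Before lim := lim: ¬((¬(2*r > -2)) ↔ ((1/3)*r + v ≥ -6 ∨ r ≠ -7))
Before lim := lim - 2: ¬((¬(2*r > -2)) ↔ ((1/3)*r + v ≥ -6 ∨ r ≠ -7))
Before r := r: ¬((¬(2*r > -2)) ↔ ((1/3)*r + v ≥ -6 ∨ r ≠ -7))
The weakest precondition is ¬((¬(2*r > -2)) ↔ ((1/3)*r + v ≥ -6 ∨ r ≠ -7)).
Check whether (¬((¬(2*r > -2)) ↔ ((1/3)*r ≥ -1 ∨ r ≠ -7))) ∧ v = -5 implies it.
Every state satisfying the precondition satisfies the weakest precondition: the implication holds.
Answer: valid


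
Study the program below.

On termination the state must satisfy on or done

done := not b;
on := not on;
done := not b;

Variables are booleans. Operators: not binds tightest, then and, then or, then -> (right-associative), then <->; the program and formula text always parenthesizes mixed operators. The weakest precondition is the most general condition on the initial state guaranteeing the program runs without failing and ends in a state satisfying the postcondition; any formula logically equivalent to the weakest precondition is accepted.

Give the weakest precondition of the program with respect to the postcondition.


Working backward. After the program, on or done must hold.
Before done := not b: on or (not b)
Before on := not on: (not on) or (not b)
Before done := not b: (not on) or (not b)
Answer: WP = (not on) or (not b)


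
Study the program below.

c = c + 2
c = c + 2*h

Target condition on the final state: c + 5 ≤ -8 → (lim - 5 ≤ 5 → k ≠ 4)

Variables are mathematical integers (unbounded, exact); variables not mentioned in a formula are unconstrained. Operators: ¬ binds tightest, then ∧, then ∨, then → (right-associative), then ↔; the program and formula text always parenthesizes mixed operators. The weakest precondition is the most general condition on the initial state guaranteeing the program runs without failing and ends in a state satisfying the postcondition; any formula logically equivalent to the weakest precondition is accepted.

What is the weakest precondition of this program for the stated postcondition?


Working backward. After the program, the postcondition c + 5 ≤ -8 → (lim - 5 ≤ 5 → k ≠ 4) must hold; in canonical form it is c ≤ -13 → (lim ≤ 10 → k ≠ 4).
Before c := c + 2*h: c + 2*h ≤ -13 → (lim ≤ 10 → k ≠ 4)
Before c := c + 2: c + 2*h ≤ -15 → (lim ≤ 10 → k ≠ 4)
Answer: WP = c + 2*h ≤ -15 → (lim ≤ 10 → k ≠ 4)


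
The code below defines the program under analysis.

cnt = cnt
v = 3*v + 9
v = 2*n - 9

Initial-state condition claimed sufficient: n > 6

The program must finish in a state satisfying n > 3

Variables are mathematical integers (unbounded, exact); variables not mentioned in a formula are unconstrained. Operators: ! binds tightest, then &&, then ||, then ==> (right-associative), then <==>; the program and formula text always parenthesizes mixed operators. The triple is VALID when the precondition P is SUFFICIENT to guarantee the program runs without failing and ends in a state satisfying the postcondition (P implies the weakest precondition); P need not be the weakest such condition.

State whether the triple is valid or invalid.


Working backward. After the program, n > 3 must hold.
Before v := 2*n - 9: n > 3
Before v := 3*v + 9: n > 3
Before cnt := cnt: n > 3
The weakest precondition is n > 3.
Check whether n > 6 implies it.
Every state satisfying the precondition satisfies the weakest precondition: the implication holds.
Answer: valid


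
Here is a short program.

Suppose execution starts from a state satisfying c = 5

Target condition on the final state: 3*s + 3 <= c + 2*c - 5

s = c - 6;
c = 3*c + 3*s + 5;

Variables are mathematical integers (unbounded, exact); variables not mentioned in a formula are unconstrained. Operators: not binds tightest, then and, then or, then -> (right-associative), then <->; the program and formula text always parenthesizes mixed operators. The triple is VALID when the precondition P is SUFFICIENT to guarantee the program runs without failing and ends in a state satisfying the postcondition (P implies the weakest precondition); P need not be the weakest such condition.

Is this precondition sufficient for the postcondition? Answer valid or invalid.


Working backward. After the program, the postcondition 3*s + 3 <= c + 2*c - 5 must hold; in canonical form it is 3*s <= 3*c - 8.
Before c := 3*c + 3*s + 5: 9*c + 6*s >= -7
Before s := c - 6: 15*c >= 29
The weakest precondition is 15*c >= 29.
Check whether c = 5 implies it.
Every state satisfying the precondition satisfies the weakest precondition: the implication holds.
Answer: valid


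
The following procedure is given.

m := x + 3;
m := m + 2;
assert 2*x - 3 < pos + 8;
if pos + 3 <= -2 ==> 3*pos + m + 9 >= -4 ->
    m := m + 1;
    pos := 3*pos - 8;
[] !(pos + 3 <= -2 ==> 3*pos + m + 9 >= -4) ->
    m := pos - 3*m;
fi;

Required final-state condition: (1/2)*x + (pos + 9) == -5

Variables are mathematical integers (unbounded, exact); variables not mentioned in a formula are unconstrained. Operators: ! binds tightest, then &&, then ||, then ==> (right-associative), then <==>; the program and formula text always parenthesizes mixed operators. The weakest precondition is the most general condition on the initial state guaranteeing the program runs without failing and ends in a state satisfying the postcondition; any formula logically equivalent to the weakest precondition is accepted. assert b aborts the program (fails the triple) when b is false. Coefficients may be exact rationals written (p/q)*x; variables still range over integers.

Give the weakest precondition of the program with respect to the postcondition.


Working backward. After the program, the postcondition (1/2)*x + (pos + 9) == -5 must hold; in canonical form it is pos + (1/2)*x == -14.
Then branch requires 3*pos + (1/2)*x == -6; else branch requires pos + (1/2)*x == -14.
Before the if: ((pos <= -5 ==> m + 3*pos >= -13) ==> 3*pos + (1/2)*x == -6) && ((!(pos <= -5 ==> m + 3*pos >= -13)) ==> pos + (1/2)*x == -14)
Before assert 2*x - 3 < pos + 8: 2*x < pos + 11 && ((pos <= -5 ==> m + 3*pos >= -13) ==> 3*pos + (1/2)*x == -6) && ((!(pos <= -5 ==> m + 3*pos >= -13)) ==> pos + (1/2)*x == -14)
Before m := m + 2: 2*x < pos + 11 && ((pos <= -5 ==> m + 3*pos >= -15) ==> 3*pos + (1/2)*x == -6) && ((!(pos <= -5 ==> m + 3*pos >= -15)) ==> pos + (1/2)*x == -14)
Before m := x + 3: 2*x < pos + 11 && ((pos <= -5 ==> 3*pos + x >= -18) ==> 3*pos + (1/2)*x == -6) && ((!(pos <= -5 ==> 3*pos + x >= -18)) ==> pos + (1/2)*x == -14)
Answer: WP = 2*x < pos + 11 && ((pos <= -5 ==> 3*pos + x >= -18) ==> 3*pos + (1/2)*x == -6) && ((!(pos <= -5 ==> 3*pos + x >= -18)) ==> pos + (1/2)*x == -14)


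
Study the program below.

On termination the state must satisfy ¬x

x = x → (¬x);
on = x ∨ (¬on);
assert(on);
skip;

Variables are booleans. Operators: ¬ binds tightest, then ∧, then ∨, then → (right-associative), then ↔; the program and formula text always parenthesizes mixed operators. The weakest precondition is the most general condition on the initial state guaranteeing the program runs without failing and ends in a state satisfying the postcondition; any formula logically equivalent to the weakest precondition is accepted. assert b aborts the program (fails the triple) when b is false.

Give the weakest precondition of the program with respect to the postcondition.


Working backward. After the program, ¬x must hold.
Before skip: ¬x
Before assert on: on ∧ (¬x)
Before on := x ∨ (¬on): (x ∨ (¬on)) ∧ (¬x)
Before x := x → (¬x): ((x → (¬x)) ∨ (¬on)) ∧ (¬(x → (¬x)))
Answer: WP = ((x → (¬x)) ∨ (¬on)) ∧ (¬(x → (¬x)))


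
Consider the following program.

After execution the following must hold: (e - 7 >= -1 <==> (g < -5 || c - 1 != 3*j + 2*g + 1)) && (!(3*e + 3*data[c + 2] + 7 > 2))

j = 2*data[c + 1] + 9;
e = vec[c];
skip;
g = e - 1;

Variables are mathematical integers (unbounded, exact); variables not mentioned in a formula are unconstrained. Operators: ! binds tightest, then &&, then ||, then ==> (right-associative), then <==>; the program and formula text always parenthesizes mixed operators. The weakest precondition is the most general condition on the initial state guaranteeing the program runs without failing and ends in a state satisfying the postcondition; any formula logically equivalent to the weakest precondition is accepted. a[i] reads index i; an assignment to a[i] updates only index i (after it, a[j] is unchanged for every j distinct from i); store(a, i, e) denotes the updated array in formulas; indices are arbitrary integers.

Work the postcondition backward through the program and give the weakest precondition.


Working backward. After the program, the postcondition (e - 7 >= -1 <==> (g < -5 || c - 1 != 3*j + 2*g + 1)) && (!(3*e + 3*data[c + 2] + 7 > 2)) must hold; in canonical form it is (e >= 6 <==> (g < -5 || c != 2*g + 3*j + 2)) && (!(3*data[c + 2] + 3*e > -5)).
Before g := e - 1: (e >= 6 <==> (e < -4 || c != 2*e + 3*j)) && (!(3*data[c + 2] + 3*e > -5))
Before skip: (e >= 6 <==> (e < -4 || c != 2*e + 3*j)) && (!(3*data[c + 2] + 3*e > -5))
Before e := vec[c]: (vec[c] >= 6 <==> (vec[c] < -4 || c != 2*vec[c] + 3*j)) && (!(3*data[c + 2] + 3*vec[c] > -5))
Before j := 2*data[c + 1] + 9: (vec[c] >= 6 <==> (vec[c] < -4 || c != 6*data[c + 1] + 2*vec[c] + 27)) && (!(3*data[c + 2] + 3*vec[c] > -5))
Answer: WP = (vec[c] >= 6 <==> (vec[c] < -4 || c != 6*data[c + 1] + 2*vec[c] + 27)) && (!(3*data[c + 2] + 3*vec[c] > -5))


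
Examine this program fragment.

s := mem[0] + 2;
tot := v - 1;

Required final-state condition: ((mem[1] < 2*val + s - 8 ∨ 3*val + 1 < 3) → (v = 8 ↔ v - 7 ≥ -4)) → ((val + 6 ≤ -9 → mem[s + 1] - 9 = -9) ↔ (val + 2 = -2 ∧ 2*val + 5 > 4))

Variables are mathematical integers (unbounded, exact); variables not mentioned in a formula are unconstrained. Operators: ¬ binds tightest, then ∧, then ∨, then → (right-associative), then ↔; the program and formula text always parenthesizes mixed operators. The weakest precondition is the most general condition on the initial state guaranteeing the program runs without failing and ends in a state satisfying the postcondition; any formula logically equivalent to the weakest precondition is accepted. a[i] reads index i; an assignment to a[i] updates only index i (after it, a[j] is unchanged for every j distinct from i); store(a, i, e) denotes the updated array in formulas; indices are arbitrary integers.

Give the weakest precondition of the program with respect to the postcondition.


Working backward. After the program, the postcondition ((mem[1] < 2*val + s - 8 ∨ 3*val + 1 < 3) → (v = 8 ↔ v - 7 ≥ -4)) → ((val + 6 ≤ -9 → mem[s + 1] - 9 = -9) ↔ (val + 2 = -2 ∧ 2*val + 5 > 4)) must hold; in canonical form it is ((mem[1] < s + 2*val - 8 ∨ 3*val < 2) → (v = 8 ↔ v ≥ 3)) → ((val ≤ -15 → mem[s + 1] = 0) ↔ (val = -4 ∧ 2*val > -1)).
Before tot := v - 1: ((mem[1] < s + 2*val - 8 ∨ 3*val < 2) → (v = 8 ↔ v ≥ 3)) → ((val ≤ -15 → mem[s + 1] = 0) ↔ (val = -4 ∧ 2*val > -1))
Before s := mem[0] + 2: ((mem[1] < mem[0] + 2*val - 6 ∨ 3*val < 2) → (v = 8 ↔ v ≥ 3)) → ((val ≤ -15 → mem[mem[0] + 3] = 0) ↔ (val = -4 ∧ 2*val > -1))
Answer: WP = ((mem[1] < mem[0] + 2*val - 6 ∨ 3*val < 2) → (v = 8 ↔ v ≥ 3)) → ((val ≤ -15 → mem[mem[0] + 3] = 0) ↔ (val = -4 ∧ 2*val > -1))


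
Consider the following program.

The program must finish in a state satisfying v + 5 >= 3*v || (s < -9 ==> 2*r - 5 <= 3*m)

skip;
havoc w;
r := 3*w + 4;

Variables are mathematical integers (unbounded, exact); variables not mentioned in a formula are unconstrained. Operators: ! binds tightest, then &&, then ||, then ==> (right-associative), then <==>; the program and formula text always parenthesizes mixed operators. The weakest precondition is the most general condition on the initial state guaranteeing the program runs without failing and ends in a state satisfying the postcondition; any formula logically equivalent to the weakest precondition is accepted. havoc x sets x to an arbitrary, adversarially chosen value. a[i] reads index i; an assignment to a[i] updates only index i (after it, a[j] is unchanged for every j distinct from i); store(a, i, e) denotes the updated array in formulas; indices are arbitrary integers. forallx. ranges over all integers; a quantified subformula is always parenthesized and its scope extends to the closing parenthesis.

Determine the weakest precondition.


Working backward. After the program, the postcondition v + 5 >= 3*v || (s < -9 ==> 2*r - 5 <= 3*m) must hold; in canonical form it is 2*v <= 5 || (s < -9 ==> 2*r <= 3*m + 5).
Before r := 3*w + 4: 2*v <= 5 || (s < -9 ==> 6*w <= 3*m - 3)
Before havoc w: forall w_1. (2*v <= 5 || (s < -9 ==> 6*w_1 <= 3*m - 3))
Before skip: forall w_1. (2*v <= 5 || (s < -9 ==> 6*w_1 <= 3*m - 3))
Answer: WP = forall w_1. (2*v <= 5 || (s < -9 ==> 6*w_1 <= 3*m - 3))


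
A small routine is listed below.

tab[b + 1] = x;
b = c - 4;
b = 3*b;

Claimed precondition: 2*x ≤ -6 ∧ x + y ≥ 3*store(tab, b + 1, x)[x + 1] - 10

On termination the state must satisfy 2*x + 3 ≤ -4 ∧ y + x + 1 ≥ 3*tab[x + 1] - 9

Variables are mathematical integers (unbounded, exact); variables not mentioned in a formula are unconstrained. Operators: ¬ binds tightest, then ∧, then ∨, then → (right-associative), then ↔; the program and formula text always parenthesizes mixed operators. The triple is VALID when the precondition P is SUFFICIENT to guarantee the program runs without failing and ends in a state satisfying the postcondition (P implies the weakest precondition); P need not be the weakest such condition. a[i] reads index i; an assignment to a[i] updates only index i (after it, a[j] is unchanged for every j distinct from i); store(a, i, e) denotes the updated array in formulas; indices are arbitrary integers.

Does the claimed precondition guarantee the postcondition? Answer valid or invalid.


Working backward. After the program, the postcondition 2*x + 3 ≤ -4 ∧ y + x + 1 ≥ 3*tab[x + 1] - 9 must hold; in canonical form it is 2*x ≤ -7 ∧ x + y ≥ 3*tab[x + 1] - 10.
Before b := 3*b: 2*x ≤ -7 ∧ x + y ≥ 3*tab[x + 1] - 10
Before b := c - 4: 2*x ≤ -7 ∧ x + y ≥ 3*tab[x + 1] - 10
Before tab[b + 1] := x: 2*x ≤ -7 ∧ x + y ≥ 3*store(tab, b + 1, x)[x + 1] - 10
The weakest precondition is 2*x ≤ -7 ∧ x + y ≥ 3*store(tab, b + 1, x)[x + 1] - 10.
Check whether 2*x ≤ -6 ∧ x + y ≥ 3*store(tab, b + 1, x)[x + 1] - 10 implies it.
Countermodel: at the initial state b = -1, tab = {[-2] = 0, [0] = 0, elsewhere 0}, x = -3, y = -7, the precondition holds but the weakest precondition fails.
Answer: invalid


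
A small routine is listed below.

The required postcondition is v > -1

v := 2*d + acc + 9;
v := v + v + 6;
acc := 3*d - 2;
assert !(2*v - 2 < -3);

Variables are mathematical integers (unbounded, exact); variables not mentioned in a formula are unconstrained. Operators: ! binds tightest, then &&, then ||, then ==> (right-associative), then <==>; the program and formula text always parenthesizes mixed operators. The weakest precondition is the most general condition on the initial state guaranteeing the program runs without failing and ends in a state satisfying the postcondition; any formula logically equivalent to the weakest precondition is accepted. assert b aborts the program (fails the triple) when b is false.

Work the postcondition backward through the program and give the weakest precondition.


Working backward. After the program, v > -1 must hold.
Before assert !(2*v - 2 < -3): (!(2*v < -1)) && v > -1
Before acc := 3*d - 2: (!(2*v < -1)) && v > -1
Before v := v + v + 6: (!(4*v < -13)) && 2*v > -7
Before v := 2*d + acc + 9: (!(4*acc + 8*d < -49)) && 2*acc + 4*d > -25
Answer: WP = (!(4*acc + 8*d < -49)) && 2*acc + 4*d > -25


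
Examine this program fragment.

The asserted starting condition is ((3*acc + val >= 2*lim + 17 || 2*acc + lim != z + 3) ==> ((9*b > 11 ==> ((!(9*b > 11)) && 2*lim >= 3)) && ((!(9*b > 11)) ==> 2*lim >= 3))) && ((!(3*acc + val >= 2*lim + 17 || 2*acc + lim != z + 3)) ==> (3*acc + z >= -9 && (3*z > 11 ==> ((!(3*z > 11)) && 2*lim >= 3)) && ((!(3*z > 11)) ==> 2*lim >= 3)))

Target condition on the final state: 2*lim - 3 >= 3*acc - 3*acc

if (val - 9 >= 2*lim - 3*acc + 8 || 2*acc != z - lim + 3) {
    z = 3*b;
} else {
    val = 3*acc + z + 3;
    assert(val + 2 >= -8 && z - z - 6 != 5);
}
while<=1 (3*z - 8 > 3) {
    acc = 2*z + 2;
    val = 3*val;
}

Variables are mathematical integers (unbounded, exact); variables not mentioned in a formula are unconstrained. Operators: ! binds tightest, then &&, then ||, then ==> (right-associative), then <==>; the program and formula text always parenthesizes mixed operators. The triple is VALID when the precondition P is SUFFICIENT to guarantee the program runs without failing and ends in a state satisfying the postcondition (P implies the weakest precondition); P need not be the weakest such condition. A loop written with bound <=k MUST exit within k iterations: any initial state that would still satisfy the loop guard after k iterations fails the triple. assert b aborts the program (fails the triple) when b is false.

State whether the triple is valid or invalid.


Working backward. After the program, the postcondition 2*lim - 3 >= 3*acc - 3*acc must hold; in canonical form it is 2*lim >= 3.
Before the loop (bound <=1), unroll the exhaustion recursion (WP_0 = exit-now case; WP_j = one more guarded iteration, up to j = 1):
  WP_0: (!(3*z > 11)) && 2*lim >= 3
  WP_1: (3*z > 11 ==> ((!(3*z > 11)) && 2*lim >= 3)) && ((!(3*z > 11)) ==> 2*lim >= 3)
So before the loop: (3*z > 11 ==> ((!(3*z > 11)) && 2*lim >= 3)) && ((!(3*z > 11)) ==> 2*lim >= 3)
Then branch requires (9*b > 11 ==> ((!(9*b > 11)) && 2*lim >= 3)) && ((!(9*b > 11)) ==> 2*lim >= 3); else branch requires 3*acc + z >= -13 && (3*z > 11 ==> ((!(3*z > 11)) && 2*lim >= 3)) && ((!(3*z > 11)) ==> 2*lim >= 3).
Before the if: ((3*acc + val >= 2*lim + 17 || 2*acc + lim != z + 3) ==> ((9*b > 11 ==> ((!(9*b > 11)) && 2*lim >= 3)) && ((!(9*b > 11)) ==> 2*lim >= 3))) && ((!(3*acc + val >= 2*lim + 17 || 2*acc + lim != z + 3)) ==> (3*acc + z >= -13 && (3*z > 11 ==> ((!(3*z > 11)) && 2*lim >= 3)) && ((!(3*z > 11)) ==> 2*lim >= 3)))
The weakest precondition is ((3*acc + val >= 2*lim + 17 || 2*acc + lim != z + 3) ==> ((9*b > 11 ==> ((!(9*b > 11)) && 2*lim >= 3)) && ((!(9*b > 11)) ==> 2*lim >= 3))) && ((!(3*acc + val >= 2*lim + 17 || 2*acc + lim != z + 3)) ==> (3*acc + z >= -13 && (3*z > 11 ==> ((!(3*z > 11)) && 2*lim >= 3)) && ((!(3*z > 11)) ==> 2*lim >= 3))).
Check whether ((3*acc + val >= 2*lim + 17 || 2*acc + lim != z + 3) ==> ((9*b > 11 ==> ((!(9*b > 11)) && 2*lim >= 3)) && ((!(9*b > 11)) ==> 2*lim >= 3))) && ((!(3*acc + val >= 2*lim + 17 || 2*acc + lim != z + 3)) ==> (3*acc + z >= -9 && (3*z > 11 ==> ((!(3*z > 11)) && 2*lim >= 3)) && ((!(3*z > 11)) ==> 2*lim >= 3))) implies it.
Every state satisfying the precondition satisfies the weakest precondition: the implication holds.
Answer: valid


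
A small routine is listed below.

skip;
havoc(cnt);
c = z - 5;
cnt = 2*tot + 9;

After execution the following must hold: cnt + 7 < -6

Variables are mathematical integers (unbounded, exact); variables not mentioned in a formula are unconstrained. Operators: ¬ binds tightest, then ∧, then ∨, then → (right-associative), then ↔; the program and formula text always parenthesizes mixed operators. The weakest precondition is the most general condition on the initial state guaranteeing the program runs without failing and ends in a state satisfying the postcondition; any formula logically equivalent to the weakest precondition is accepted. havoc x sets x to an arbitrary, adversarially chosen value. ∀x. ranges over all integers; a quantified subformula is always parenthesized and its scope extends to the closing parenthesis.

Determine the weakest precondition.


Working backward. After the program, the postcondition cnt + 7 < -6 must hold; in canonical form it is cnt < -13.
Before cnt := 2*tot + 9: 2*tot < -22
Before c := z - 5: 2*tot < -22
Before havoc cnt: 2*tot < -22
Before skip: 2*tot < -22
Answer: WP = 2*tot < -22


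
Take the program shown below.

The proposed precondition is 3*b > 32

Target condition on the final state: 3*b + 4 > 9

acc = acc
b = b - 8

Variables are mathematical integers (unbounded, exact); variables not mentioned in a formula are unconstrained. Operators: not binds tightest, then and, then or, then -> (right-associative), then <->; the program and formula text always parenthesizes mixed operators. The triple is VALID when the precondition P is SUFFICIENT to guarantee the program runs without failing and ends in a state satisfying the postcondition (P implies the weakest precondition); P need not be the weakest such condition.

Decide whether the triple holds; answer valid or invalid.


Working backward. After the program, the postcondition 3*b + 4 > 9 must hold; in canonical form it is 3*b > 5.
Before b := b - 8: 3*b > 29
Before acc := acc: 3*b > 29
The weakest precondition is 3*b > 29.
Check whether 3*b > 32 implies it.
Every state satisfying the precondition satisfies the weakest precondition: the implication holds.
Answer: valid


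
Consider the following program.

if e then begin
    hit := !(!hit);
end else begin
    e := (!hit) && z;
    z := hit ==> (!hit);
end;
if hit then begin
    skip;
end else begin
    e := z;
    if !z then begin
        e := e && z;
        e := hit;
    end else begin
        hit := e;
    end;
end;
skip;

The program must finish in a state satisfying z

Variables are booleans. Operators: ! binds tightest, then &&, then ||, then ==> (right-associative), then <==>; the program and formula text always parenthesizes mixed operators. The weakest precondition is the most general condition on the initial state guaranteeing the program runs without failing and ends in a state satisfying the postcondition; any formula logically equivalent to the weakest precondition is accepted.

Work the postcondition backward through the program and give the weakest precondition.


Working backward. After the program, z must hold.
Before skip: z
Then branch requires z; else branch requires (!z) ==> z.
Before the if: (hit ==> z) && ((!hit) ==> ((!z) ==> z))
Then branch requires (hit ==> z) && ((!hit) ==> ((!z) ==> z)); else branch requires (hit ==> (hit ==> (!hit))) && ((!hit) ==> ((!(hit ==> (!hit))) ==> (hit ==> (!hit)))).
Before the if: (e ==> ((hit ==> z) && ((!hit) ==> ((!z) ==> z)))) && ((!e) ==> ((hit ==> (hit ==> (!hit))) && ((!hit) ==> ((!(hit ==> (!hit))) ==> (hit ==> (!hit))))))
Answer: WP = (e ==> ((hit ==> z) && ((!hit) ==> ((!z) ==> z)))) && ((!e) ==> ((hit ==> (hit ==> (!hit))) && ((!hit) ==> ((!(hit ==> (!hit))) ==> (hit ==> (!hit))))))


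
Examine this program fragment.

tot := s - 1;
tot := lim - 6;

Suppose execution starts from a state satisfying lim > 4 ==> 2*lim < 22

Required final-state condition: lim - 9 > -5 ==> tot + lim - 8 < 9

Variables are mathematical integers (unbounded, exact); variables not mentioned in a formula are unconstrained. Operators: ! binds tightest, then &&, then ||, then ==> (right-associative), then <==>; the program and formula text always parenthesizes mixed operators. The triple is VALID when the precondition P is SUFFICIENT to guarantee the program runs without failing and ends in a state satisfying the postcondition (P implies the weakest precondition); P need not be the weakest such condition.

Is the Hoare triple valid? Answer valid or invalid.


Working backward. After the program, the postcondition lim - 9 > -5 ==> tot + lim - 8 < 9 must hold; in canonical form it is lim > 4 ==> lim + tot < 17.
Before tot := lim - 6: lim > 4 ==> 2*lim < 23
Before tot := s - 1: lim > 4 ==> 2*lim < 23
The weakest precondition is lim > 4 ==> 2*lim < 23.
Check whether lim > 4 ==> 2*lim < 22 implies it.
Every state satisfying the precondition satisfies the weakest precondition: the implication holds.
Answer: valid


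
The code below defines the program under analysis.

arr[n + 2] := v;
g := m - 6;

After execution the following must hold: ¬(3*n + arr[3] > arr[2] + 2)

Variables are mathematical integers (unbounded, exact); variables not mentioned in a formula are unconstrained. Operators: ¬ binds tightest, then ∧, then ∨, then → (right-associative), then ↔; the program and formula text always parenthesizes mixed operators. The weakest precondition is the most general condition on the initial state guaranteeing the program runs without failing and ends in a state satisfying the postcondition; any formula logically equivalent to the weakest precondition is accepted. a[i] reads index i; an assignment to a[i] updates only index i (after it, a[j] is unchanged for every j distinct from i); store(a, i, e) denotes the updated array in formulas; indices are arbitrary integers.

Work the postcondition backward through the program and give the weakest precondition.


Working backward. After the program, the postcondition ¬(3*n + arr[3] > arr[2] + 2) must hold; in canonical form it is ¬(arr[3] + 3*n > arr[2] + 2).
Before g := m - 6: ¬(arr[3] + 3*n > arr[2] + 2)
Before arr[n + 2] := v: ¬(store(arr, n + 2, v)[3] + 3*n > store(arr, n + 2, v)[2] + 2)
Answer: WP = ¬(store(arr, n + 2, v)[3] + 3*n > store(arr, n + 2, v)[2] + 2)


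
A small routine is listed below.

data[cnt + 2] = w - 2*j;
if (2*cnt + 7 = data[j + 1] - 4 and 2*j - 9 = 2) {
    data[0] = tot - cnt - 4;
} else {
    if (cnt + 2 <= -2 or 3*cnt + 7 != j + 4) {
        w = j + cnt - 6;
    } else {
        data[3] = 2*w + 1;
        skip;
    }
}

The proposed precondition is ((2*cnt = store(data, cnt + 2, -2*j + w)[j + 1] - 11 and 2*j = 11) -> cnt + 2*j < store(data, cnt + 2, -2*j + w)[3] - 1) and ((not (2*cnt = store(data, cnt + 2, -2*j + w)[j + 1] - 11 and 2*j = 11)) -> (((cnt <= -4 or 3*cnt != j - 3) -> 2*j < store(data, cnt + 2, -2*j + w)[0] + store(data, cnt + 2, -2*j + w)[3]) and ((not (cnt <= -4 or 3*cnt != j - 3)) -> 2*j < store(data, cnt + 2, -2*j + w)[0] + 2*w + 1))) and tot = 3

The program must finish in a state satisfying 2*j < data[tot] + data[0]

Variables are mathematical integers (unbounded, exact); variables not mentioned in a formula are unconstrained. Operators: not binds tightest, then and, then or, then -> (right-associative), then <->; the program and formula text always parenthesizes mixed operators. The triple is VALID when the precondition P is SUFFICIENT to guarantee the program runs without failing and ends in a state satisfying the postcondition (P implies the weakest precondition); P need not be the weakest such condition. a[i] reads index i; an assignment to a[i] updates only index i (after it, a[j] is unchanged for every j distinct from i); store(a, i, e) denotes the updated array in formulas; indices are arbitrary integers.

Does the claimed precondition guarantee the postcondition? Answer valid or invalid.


Working backward. After the program, the postcondition 2*j < data[tot] + data[0] must hold; in canonical form it is 2*j < data[0] + data[tot].
Then branch requires cnt + 2*j < store(data, 0, -cnt + tot - 4)[tot] + tot - 4; else branch requires ((cnt <= -4 or 3*cnt != j - 3) -> 2*j < data[0] + data[tot]) and ((not (cnt <= -4 or 3*cnt != j - 3)) -> 2*j < data[0] + store(data, 3, 2*w + 1)[tot]).
Before the if: ((2*cnt = data[j + 1] - 11 and 2*j = 11) -> cnt + 2*j < store(data, 0, -cnt + tot - 4)[tot] + tot - 4) and ((not (2*cnt = data[j + 1] - 11 and 2*j = 11)) -> (((cnt <= -4 or 3*cnt != j - 3) -> 2*j < data[0] + data[tot]) and ((not (cnt <= -4 or 3*cnt != j - 3)) -> 2*j < data[0] + store(data, 3, 2*w + 1)[tot])))
Before data[cnt + 2] := w - 2*j: ((2*cnt = store(data, cnt + 2, -2*j + w)[j + 1] - 11 and 2*j = 11) -> cnt + 2*j < store(store(data, cnt + 2, -2*j + w), 0, -cnt + tot - 4)[tot] + tot - 4) and ((not (2*cnt = store(data, cnt + 2, -2*j + w)[j + 1] - 11 and 2*j = 11)) -> (((cnt <= -4 or 3*cnt != j - 3) -> 2*j < store(data, cnt + 2, -2*j + w)[0] + store(data, cnt + 2, -2*j + w)[tot]) and ((not (cnt <= -4 or 3*cnt != j - 3)) -> 2*j < store(data, cnt + 2, -2*j + w)[0] + store(store(data, cnt + 2, -2*j + w), 3, 2*w + 1)[tot])))
The weakest precondition is ((2*cnt = store(data, cnt + 2, -2*j + w)[j + 1] - 11 and 2*j = 11) -> cnt + 2*j < store(store(data, cnt + 2, -2*j + w), 0, -cnt + tot - 4)[tot] + tot - 4) and ((not (2*cnt = store(data, cnt + 2, -2*j + w)[j + 1] - 11 and 2*j = 11)) -> (((cnt <= -4 or 3*cnt != j - 3) -> 2*j < store(data, cnt + 2, -2*j + w)[0] + store(data, cnt + 2, -2*j + w)[tot]) and ((not (cnt <= -4 or 3*cnt != j - 3)) -> 2*j < store(data, cnt + 2, -2*j + w)[0] + store(store(data, cnt + 2, -2*j + w), 3, 2*w + 1)[tot]))).
Check whether ((2*cnt = store(data, cnt + 2, -2*j + w)[j + 1] - 11 and 2*j = 11) -> cnt + 2*j < store(data, cnt + 2, -2*j + w)[3] - 1) and ((not (2*cnt = store(data, cnt + 2, -2*j + w)[j + 1] - 11 and 2*j = 11)) -> (((cnt <= -4 or 3*cnt != j - 3) -> 2*j < store(data, cnt + 2, -2*j + w)[0] + store(data, cnt + 2, -2*j + w)[3]) and ((not (cnt <= -4 or 3*cnt != j - 3)) -> 2*j < store(data, cnt + 2, -2*j + w)[0] + 2*w + 1))) and tot = 3 implies it.
Every state satisfying the precondition satisfies the weakest precondition: the implication holds.
Answer: valid


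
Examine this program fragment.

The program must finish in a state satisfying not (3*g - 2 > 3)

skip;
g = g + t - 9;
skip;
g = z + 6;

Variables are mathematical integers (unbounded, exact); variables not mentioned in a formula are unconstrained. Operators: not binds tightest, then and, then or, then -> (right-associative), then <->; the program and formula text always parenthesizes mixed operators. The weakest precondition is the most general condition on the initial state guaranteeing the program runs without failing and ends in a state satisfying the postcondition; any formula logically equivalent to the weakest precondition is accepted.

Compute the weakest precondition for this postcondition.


Working backward. After the program, the postcondition not (3*g - 2 > 3) must hold; in canonical form it is not (3*g > 5).
Before g := z + 6: not (3*z > -13)
Before skip: not (3*z > -13)
Before g := g + t - 9: not (3*z > -13)
Before skip: not (3*z > -13)
Answer: WP = not (3*z > -13)


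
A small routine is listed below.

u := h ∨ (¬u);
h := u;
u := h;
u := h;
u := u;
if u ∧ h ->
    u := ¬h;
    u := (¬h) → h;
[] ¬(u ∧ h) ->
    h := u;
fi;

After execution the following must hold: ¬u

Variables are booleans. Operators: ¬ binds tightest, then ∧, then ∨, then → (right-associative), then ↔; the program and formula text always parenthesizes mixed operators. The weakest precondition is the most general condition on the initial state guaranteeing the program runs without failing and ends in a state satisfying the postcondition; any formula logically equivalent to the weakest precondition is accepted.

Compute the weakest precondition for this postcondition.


Working backward. After the program, ¬u must hold.
Then branch requires ¬((¬h) → h); else branch requires ¬u.
Before the if: ((u ∧ h) → (¬((¬h) → h))) ∧ ((¬(u ∧ h)) → (¬u))
Before u := u: ((u ∧ h) → (¬((¬h) → h))) ∧ ((¬(u ∧ h)) → (¬u))
Before u := h: h → (¬((¬h) → h))
Before u := h: h → (¬((¬h) → h))
Before h := u: u → (¬((¬u) → u))
Before u := h ∨ (¬u): (h ∨ (¬u)) → (¬((¬(h ∨ (¬u))) → (h ∨ (¬u))))
Answer: WP = (h ∨ (¬u)) → (¬((¬(h ∨ (¬u))) → (h ∨ (¬u))))


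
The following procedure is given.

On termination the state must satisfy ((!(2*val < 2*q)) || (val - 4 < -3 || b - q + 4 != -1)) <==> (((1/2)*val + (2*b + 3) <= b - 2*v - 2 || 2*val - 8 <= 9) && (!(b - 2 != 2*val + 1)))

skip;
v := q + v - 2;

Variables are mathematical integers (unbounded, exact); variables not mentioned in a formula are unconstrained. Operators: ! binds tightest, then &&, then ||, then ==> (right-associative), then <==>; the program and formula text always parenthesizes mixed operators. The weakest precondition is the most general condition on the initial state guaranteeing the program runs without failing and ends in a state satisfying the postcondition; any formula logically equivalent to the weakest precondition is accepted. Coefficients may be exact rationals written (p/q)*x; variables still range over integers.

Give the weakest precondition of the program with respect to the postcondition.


Working backward. After the program, the postcondition ((!(2*val < 2*q)) || (val - 4 < -3 || b - q + 4 != -1)) <==> (((1/2)*val + (2*b + 3) <= b - 2*v - 2 || 2*val - 8 <= 9) && (!(b - 2 != 2*val + 1))) must hold; in canonical form it is ((!(2*val < 2*q)) || val < 1 || b != q - 5) <==> ((b + 2*v + (1/2)*val <= -5 || 2*val <= 17) && (!(b != 2*val + 3))).
Before v := q + v - 2: ((!(2*val < 2*q)) || val < 1 || b != q - 5) <==> ((b + 2*q + 2*v + (1/2)*val <= -1 || 2*val <= 17) && (!(b != 2*val + 3)))
Before skip: ((!(2*val < 2*q)) || val < 1 || b != q - 5) <==> ((b + 2*q + 2*v + (1/2)*val <= -1 || 2*val <= 17) && (!(b != 2*val + 3)))
Answer: WP = ((!(2*val < 2*q)) || val < 1 || b != q - 5) <==> ((b + 2*q + 2*v + (1/2)*val <= -1 || 2*val <= 17) && (!(b != 2*val + 3)))


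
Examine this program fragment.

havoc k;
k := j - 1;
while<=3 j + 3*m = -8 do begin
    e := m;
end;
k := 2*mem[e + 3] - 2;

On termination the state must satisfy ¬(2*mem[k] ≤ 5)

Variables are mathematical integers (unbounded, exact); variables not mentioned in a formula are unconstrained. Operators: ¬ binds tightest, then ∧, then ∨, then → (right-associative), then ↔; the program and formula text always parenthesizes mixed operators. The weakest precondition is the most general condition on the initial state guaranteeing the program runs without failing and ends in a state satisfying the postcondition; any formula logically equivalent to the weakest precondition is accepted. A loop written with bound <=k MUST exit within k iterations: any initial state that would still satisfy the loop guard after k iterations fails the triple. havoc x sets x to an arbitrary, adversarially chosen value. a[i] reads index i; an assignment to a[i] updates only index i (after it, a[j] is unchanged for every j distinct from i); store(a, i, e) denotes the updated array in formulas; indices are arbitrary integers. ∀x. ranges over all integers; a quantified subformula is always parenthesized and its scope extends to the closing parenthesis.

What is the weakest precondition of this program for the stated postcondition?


Working backward. After the program, ¬(2*mem[k] ≤ 5) must hold.
Before k := 2*mem[e + 3] - 2: ¬(2*mem[2*mem[e + 3] - 2] ≤ 5)
Before the loop (bound <=3), unroll the exhaustion recursion (WP_0 = exit-now case; WP_j = one more guarded iteration, up to j = 3):
  WP_0: (¬(j + 3*m = -8)) ∧ (¬(2*mem[2*mem[e + 3] - 2] ≤ 5))
  WP_1: (j + 3*m = -8 → ((¬(j + 3*m = -8)) ∧ (¬(2*mem[2*mem[m + 3] - 2] ≤ 5)))) ∧ ((¬(j + 3*m = -8)) → (¬(2*mem[2*mem[e + 3] - 2] ≤ 5)))
  WP_2: (j + 3*m = -8 → ((j + 3*m = -8 → ((¬(j + 3*m = -8)) ∧ (¬(2*mem[2*mem[m + 3] - 2] ≤ 5)))) ∧ ((¬(j + 3*m = -8)) → (¬(2*mem[2*mem[m + 3] - 2] ≤ 5))))) ∧ ((¬(j + 3*m = -8)) → (¬(2*mem[2*mem[e + 3] - 2] ≤ 5)))
  WP_3: (j + 3*m = -8 → ((j + 3*m = -8 → ((j + 3*m = -8 → ((¬(j + 3*m = -8)) ∧ (¬(2*mem[2*mem[m + 3] - 2] ≤ 5)))) ∧ ((¬(j + 3*m = -8)) → (¬(2*mem[2*mem[m + 3] - 2] ≤ 5))))) ∧ ((¬(j + 3*m = -8)) → (¬(2*mem[2*mem[m + 3] - 2] ≤ 5))))) ∧ ((¬(j + 3*m = -8)) → (¬(2*mem[2*mem[e + 3] - 2] ≤ 5)))
So before the loop: (j + 3*m = -8 → ((j + 3*m = -8 → ((j + 3*m = -8 → ((¬(j + 3*m = -8)) ∧ (¬(2*mem[2*mem[m + 3] - 2] ≤ 5)))) ∧ ((¬(j + 3*m = -8)) → (¬(2*mem[2*mem[m + 3] - 2] ≤ 5))))) ∧ ((¬(j + 3*m = -8)) → (¬(2*mem[2*mem[m + 3] - 2] ≤ 5))))) ∧ ((¬(j + 3*m = -8)) → (¬(2*mem[2*mem[e + 3] - 2] ≤ 5)))
Before k := j - 1: (j + 3*m = -8 → ((j + 3*m = -8 → ((j + 3*m = -8 → ((¬(j + 3*m = -8)) ∧ (¬(2*mem[2*mem[m + 3] - 2] ≤ 5)))) ∧ ((¬(j + 3*m = -8)) → (¬(2*mem[2*mem[m + 3] - 2] ≤ 5))))) ∧ ((¬(j + 3*m = -8)) → (¬(2*mem[2*mem[m + 3] - 2] ≤ 5))))) ∧ ((¬(j + 3*m = -8)) → (¬(2*mem[2*mem[e + 3] - 2] ≤ 5)))
Before havoc k: (j + 3*m = -8 → ((j + 3*m = -8 → ((j + 3*m = -8 → ((¬(j + 3*m = -8)) ∧ (¬(2*mem[2*mem[m + 3] - 2] ≤ 5)))) ∧ ((¬(j + 3*m = -8)) → (¬(2*mem[2*mem[m + 3] - 2] ≤ 5))))) ∧ ((¬(j + 3*m = -8)) → (¬(2*mem[2*mem[m + 3] - 2] ≤ 5))))) ∧ ((¬(j + 3*m = -8)) → (¬(2*mem[2*mem[e + 3] - 2] ≤ 5)))
Answer: WP = (j + 3*m = -8 → ((j + 3*m = -8 → ((j + 3*m = -8 → ((¬(j + 3*m = -8)) ∧ (¬(2*mem[2*mem[m + 3] - 2] ≤ 5)))) ∧ ((¬(j + 3*m = -8)) → (¬(2*mem[2*mem[m + 3] - 2] ≤ 5))))) ∧ ((¬(j + 3*m = -8)) → (¬(2*mem[2*mem[m + 3] - 2] ≤ 5))))) ∧ ((¬(j + 3*m = -8)) → (¬(2*mem[2*mem[e + 3] - 2] ≤ 5)))


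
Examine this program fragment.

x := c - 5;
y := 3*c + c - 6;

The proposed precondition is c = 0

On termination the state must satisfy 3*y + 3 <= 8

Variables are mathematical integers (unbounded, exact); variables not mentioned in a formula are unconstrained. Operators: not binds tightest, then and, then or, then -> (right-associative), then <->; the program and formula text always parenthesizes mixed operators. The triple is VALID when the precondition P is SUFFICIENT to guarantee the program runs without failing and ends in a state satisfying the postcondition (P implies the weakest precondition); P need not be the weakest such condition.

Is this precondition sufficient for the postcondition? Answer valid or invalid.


Working backward. After the program, the postcondition 3*y + 3 <= 8 must hold; in canonical form it is 3*y <= 5.
Before y := 3*c + c - 6: 12*c <= 23
Before x := c - 5: 12*c <= 23
The weakest precondition is 12*c <= 23.
Check whether c = 0 implies it.
Every state satisfying the precondition satisfies the weakest precondition: the implication holds.
Answer: valid


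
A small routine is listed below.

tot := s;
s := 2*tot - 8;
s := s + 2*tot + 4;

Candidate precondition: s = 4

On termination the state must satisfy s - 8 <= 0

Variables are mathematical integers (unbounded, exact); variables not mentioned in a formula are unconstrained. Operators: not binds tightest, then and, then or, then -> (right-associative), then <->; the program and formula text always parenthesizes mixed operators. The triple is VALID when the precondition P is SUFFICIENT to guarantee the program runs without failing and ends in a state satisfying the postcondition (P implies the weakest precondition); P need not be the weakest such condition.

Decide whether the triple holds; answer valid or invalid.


Working backward. After the program, the postcondition s - 8 <= 0 must hold; in canonical form it is s <= 8.
Before s := s + 2*tot + 4: s + 2*tot <= 4
Before s := 2*tot - 8: 4*tot <= 12
Before tot := s: 4*s <= 12
The weakest precondition is 4*s <= 12.
Check whether s = 4 implies it.
Countermodel: at the initial state s = 4, the precondition holds but the weakest precondition fails.
Answer: invalid


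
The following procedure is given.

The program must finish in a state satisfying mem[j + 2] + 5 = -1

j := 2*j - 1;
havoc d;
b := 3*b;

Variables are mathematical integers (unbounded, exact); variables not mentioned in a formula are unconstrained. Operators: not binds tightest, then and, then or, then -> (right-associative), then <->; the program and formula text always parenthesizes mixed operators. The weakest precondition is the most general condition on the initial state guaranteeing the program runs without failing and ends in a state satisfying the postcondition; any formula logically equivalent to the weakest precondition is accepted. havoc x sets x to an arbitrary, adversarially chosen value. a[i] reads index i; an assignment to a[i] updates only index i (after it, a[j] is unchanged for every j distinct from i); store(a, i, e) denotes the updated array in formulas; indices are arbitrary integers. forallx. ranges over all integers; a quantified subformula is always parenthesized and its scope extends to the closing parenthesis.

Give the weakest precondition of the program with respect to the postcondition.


Working backward. After the program, the postcondition mem[j + 2] + 5 = -1 must hold; in canonical form it is mem[j + 2] = -6.
Before b := 3*b: mem[j + 2] = -6
Before havoc d: mem[j + 2] = -6
Before j := 2*j - 1: mem[2*j + 1] = -6
Answer: WP = mem[2*j + 1] = -6
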